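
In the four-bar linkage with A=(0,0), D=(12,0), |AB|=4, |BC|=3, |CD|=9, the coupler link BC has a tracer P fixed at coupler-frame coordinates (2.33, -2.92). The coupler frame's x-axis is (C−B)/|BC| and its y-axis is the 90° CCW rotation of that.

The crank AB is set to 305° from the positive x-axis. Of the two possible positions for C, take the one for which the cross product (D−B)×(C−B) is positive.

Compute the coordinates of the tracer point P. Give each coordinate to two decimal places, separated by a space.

A=(0,0), D=(12.00,0)
B = A + 4.00·(cos305°, sin305°) = (2.2943, -3.2766)
|BD| = 10.2439
circle(B,3.00) ∩ circle(D,9.00): a=1.6076, h=2.5329
  candidates: C₊=(3.0073,-0.3626) cross=25.947; C₋=(4.6276,-5.1622) cross=-25.947
  mode + wants cross > 0 → take C=(3.0073,-0.3626) (cross=25.947)
ex = (C−B)/|BC| = (0.2377,0.9713); ey = (-0.9713,0.2377)
P = B + 2.33·ex + -2.92·ey = (5.6844,-1.7074)

5.68 -1.71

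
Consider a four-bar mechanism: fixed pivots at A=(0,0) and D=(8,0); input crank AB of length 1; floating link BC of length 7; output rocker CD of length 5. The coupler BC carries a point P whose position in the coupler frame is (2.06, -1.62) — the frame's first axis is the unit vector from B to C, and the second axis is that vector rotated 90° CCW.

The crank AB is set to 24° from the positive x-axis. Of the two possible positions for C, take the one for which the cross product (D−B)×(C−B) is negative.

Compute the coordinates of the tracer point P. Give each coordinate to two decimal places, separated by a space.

A=(0,0), D=(8.00,0)
B = A + 1.00·(cos24°, sin24°) = (0.9135, 0.4067)
|BD| = 7.0981
circle(B,7.00) ∩ circle(D,5.00): a=5.2396, h=4.6418
  candidates: C₊=(6.4106,4.7406) cross=32.948; C₋=(5.8786,-4.5277) cross=-32.948
  mode - wants cross < 0 → take C=(5.8786,-4.5277) (cross=-32.948)
ex = (C−B)/|BC| = (0.7093,-0.7049); ey = (0.7049,0.7093)
P = B + 2.06·ex + -1.62·ey = (1.2327,-2.1944)

1.23 -2.19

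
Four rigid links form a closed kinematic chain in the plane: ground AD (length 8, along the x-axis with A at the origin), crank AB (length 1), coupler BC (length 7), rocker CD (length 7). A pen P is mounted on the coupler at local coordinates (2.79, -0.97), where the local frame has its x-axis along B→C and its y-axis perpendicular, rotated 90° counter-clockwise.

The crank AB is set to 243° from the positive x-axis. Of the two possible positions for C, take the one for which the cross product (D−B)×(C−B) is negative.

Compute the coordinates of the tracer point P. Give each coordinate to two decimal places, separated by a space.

A=(0,0), D=(8.00,0)
B = A + 1.00·(cos243°, sin243°) = (-0.4540, -0.8910)
|BD| = 8.5008
circle(B,7.00) ∩ circle(D,7.00): a=4.2504, h=5.5618
  candidates: C₊=(3.1900,5.0857) cross=47.280; C₋=(4.3560,-5.9767) cross=-47.280
  mode - wants cross < 0 → take C=(4.3560,-5.9767) (cross=-47.280)
ex = (C−B)/|BC| = (0.6871,-0.7265); ey = (0.7265,0.6871)
P = B + 2.79·ex + -0.97·ey = (0.7584,-3.5845)

0.76 -3.58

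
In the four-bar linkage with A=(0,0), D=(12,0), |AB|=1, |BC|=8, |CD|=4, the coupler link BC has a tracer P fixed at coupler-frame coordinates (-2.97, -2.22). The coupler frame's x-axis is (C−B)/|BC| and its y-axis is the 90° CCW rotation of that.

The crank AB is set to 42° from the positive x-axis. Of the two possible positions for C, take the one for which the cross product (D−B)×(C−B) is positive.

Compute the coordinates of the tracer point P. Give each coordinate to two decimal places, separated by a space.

-1.77 -2.05

A=(0,0), D=(12.00,0)
B = A + 1.00·(cos42°, sin42°) = (0.7431, 0.6691)
|BD| = 11.2767
circle(B,8.00) ∩ circle(D,4.00): a=7.7666, h=1.9182
  candidates: C₊=(8.6099,2.1231) cross=21.630; C₋=(8.3823,-1.7065) cross=-21.630
  mode + wants cross > 0 → take C=(8.6099,2.1231) (cross=21.630)
ex = (C−B)/|BC| = (0.9833,0.1817); ey = (-0.1817,0.9833)
P = B + -2.97·ex + -2.22·ey = (-1.7739,-2.0537)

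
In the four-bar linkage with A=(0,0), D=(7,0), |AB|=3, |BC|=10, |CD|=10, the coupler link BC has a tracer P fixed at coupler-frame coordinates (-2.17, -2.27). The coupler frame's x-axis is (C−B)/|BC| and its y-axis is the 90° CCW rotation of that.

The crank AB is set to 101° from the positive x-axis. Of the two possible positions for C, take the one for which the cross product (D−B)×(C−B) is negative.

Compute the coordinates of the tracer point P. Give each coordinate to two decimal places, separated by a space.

-2.94 5.00

A=(0,0), D=(7.00,0)
B = A + 3.00·(cos101°, sin101°) = (-0.5724, 2.9449)
|BD| = 8.1249
circle(B,10.00) ∩ circle(D,10.00): a=4.0624, h=9.1376
  candidates: C₊=(6.5257,9.9887) cross=74.242; C₋=(-0.0982,-7.0439) cross=-74.242
  mode - wants cross < 0 → take C=(-0.0982,-7.0439) (cross=-74.242)
ex = (C−B)/|BC| = (0.0474,-0.9989); ey = (0.9989,0.0474)
P = B + -2.17·ex + -2.27·ey = (-2.9428,5.0048)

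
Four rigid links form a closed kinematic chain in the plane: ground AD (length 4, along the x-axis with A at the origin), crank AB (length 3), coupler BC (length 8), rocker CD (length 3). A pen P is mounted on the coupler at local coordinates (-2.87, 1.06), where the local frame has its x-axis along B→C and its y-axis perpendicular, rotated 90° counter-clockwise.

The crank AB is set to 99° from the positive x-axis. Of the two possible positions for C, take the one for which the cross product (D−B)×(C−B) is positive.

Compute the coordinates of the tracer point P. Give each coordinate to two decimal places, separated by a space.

A=(0,0), D=(4.00,0)
B = A + 3.00·(cos99°, sin99°) = (-0.4693, 2.9631)
|BD| = 5.3623
circle(B,8.00) ∩ circle(D,3.00): a=7.8095, h=1.7353
  candidates: C₊=(6.9985,0.0940) cross=9.305; C₋=(5.0808,-2.7985) cross=-9.305
  mode + wants cross > 0 → take C=(6.9985,0.0940) (cross=9.305)
ex = (C−B)/|BC| = (0.9335,-0.3586); ey = (0.3586,0.9335)
P = B + -2.87·ex + 1.06·ey = (-2.7682,4.9818)

-2.77 4.98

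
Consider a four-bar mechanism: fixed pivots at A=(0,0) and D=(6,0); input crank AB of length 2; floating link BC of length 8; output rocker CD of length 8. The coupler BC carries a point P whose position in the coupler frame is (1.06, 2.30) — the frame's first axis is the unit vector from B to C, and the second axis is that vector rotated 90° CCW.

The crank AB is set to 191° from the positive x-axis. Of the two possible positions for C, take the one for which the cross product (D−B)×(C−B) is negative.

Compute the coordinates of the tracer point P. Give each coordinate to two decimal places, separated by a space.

A=(0,0), D=(6.00,0)
B = A + 2.00·(cos191°, sin191°) = (-1.9633, -0.3816)
|BD| = 7.9724
circle(B,8.00) ∩ circle(D,8.00): a=3.9862, h=6.9362
  candidates: C₊=(1.6864,6.7374) cross=55.298; C₋=(2.3504,-7.1190) cross=-55.298
  mode - wants cross < 0 → take C=(2.3504,-7.1190) (cross=-55.298)
ex = (C−B)/|BC| = (0.5392,-0.8422); ey = (0.8422,0.5392)
P = B + 1.06·ex + 2.30·ey = (0.5453,-0.0342)

0.55 -0.03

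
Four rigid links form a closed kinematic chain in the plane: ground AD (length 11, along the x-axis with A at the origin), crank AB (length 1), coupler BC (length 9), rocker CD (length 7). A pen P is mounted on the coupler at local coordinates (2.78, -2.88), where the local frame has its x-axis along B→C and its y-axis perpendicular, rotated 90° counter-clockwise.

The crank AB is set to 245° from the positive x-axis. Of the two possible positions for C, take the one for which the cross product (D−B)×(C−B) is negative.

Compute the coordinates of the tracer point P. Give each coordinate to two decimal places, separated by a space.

0.33 -4.84

A=(0,0), D=(11.00,0)
B = A + 1.00·(cos245°, sin245°) = (-0.4226, -0.9063)
|BD| = 11.4585
circle(B,9.00) ∩ circle(D,7.00): a=7.1256, h=5.4978
  candidates: C₊=(6.2458,5.1379) cross=62.997; C₋=(7.1155,-5.8233) cross=-62.997
  mode - wants cross < 0 → take C=(7.1155,-5.8233) (cross=-62.997)
ex = (C−B)/|BC| = (0.8376,-0.5463); ey = (0.5463,0.8376)
P = B + 2.78·ex + -2.88·ey = (0.3324,-4.8373)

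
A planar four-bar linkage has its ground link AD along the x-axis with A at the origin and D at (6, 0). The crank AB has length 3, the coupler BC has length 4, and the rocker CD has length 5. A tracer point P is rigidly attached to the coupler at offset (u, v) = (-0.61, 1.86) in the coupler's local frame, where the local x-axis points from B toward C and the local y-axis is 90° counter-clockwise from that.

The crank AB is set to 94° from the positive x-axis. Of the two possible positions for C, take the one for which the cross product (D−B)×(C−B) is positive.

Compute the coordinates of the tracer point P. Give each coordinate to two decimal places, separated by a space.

A=(0,0), D=(6.00,0)
B = A + 3.00·(cos94°, sin94°) = (-0.2093, 2.9927)
|BD| = 6.8928
circle(B,4.00) ∩ circle(D,5.00): a=2.7936, h=2.8629
  candidates: C₊=(3.5502,4.3587) cross=19.733; C₋=(1.0643,-0.7992) cross=-19.733
  mode + wants cross > 0 → take C=(3.5502,4.3587) (cross=19.733)
ex = (C−B)/|BC| = (0.9399,0.3415); ey = (-0.3415,0.9399)
P = B + -0.61·ex + 1.86·ey = (-1.4178,4.5325)

-1.42 4.53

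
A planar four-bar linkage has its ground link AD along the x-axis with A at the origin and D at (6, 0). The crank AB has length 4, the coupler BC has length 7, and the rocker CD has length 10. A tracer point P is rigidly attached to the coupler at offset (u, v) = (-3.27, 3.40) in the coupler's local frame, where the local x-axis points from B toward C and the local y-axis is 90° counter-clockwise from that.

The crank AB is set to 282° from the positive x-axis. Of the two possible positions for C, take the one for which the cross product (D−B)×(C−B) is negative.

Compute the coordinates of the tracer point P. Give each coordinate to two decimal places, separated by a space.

A=(0,0), D=(6.00,0)
B = A + 4.00·(cos282°, sin282°) = (0.8316, -3.9126)
|BD| = 6.4823
circle(B,7.00) ∩ circle(D,10.00): a=-0.6926, h=6.9656
  candidates: C₊=(-3.9249,1.2231) cross=45.153; C₋=(4.4837,-9.8844) cross=-45.153
  mode - wants cross < 0 → take C=(4.4837,-9.8844) (cross=-45.153)
ex = (C−B)/|BC| = (0.5217,-0.8531); ey = (0.8531,0.5217)
P = B + -3.27·ex + 3.40·ey = (2.0262,0.6510)

2.03 0.65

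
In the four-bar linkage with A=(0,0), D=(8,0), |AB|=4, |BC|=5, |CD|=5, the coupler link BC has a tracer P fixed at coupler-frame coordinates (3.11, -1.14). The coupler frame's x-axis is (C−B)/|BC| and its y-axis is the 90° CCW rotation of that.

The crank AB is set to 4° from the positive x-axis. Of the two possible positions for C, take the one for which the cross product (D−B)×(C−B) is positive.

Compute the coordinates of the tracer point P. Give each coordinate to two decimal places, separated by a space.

6.44 2.50

A=(0,0), D=(8.00,0)
B = A + 4.00·(cos4°, sin4°) = (3.9903, 0.2790)
|BD| = 4.0194
circle(B,5.00) ∩ circle(D,5.00): a=2.0097, h=4.5783
  candidates: C₊=(6.3130,4.7068) cross=18.402; C₋=(5.6773,-4.4278) cross=-18.402
  mode + wants cross > 0 → take C=(6.3130,4.7068) (cross=18.402)
ex = (C−B)/|BC| = (0.4645,0.8856); ey = (-0.8856,0.4645)
P = B + 3.11·ex + -1.14·ey = (6.4445,2.5035)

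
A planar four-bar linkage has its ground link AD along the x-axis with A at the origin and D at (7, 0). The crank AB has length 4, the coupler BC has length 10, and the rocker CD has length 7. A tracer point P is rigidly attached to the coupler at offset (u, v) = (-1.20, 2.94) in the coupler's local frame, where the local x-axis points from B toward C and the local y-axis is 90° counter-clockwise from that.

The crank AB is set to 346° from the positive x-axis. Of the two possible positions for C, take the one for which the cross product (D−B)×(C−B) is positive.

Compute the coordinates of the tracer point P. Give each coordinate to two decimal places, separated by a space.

A=(0,0), D=(7.00,0)
B = A + 4.00·(cos346°, sin346°) = (3.8812, -0.9677)
|BD| = 3.2655
circle(B,10.00) ∩ circle(D,7.00): a=9.4417, h=3.2947
  candidates: C₊=(11.9224,4.9769) cross=10.759; C₋=(13.8751,-1.3164) cross=-10.759
  mode + wants cross > 0 → take C=(11.9224,4.9769) (cross=10.759)
ex = (C−B)/|BC| = (0.8041,0.5945); ey = (-0.5945,0.8041)
P = B + -1.20·ex + 2.94·ey = (1.1685,0.6831)

1.17 0.68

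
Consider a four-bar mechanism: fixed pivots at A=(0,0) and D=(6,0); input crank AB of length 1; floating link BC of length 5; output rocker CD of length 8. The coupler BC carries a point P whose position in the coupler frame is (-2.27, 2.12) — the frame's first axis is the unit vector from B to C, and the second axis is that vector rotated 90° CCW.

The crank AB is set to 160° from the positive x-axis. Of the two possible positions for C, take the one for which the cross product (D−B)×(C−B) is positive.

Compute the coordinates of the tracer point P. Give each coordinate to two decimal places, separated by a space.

A=(0,0), D=(6.00,0)
B = A + 1.00·(cos160°, sin160°) = (-0.9397, 0.3420)
|BD| = 6.9481
circle(B,5.00) ∩ circle(D,8.00): a=0.6675, h=4.9552
  candidates: C₊=(-0.0290,5.2584) cross=34.430; C₋=(-0.5169,-4.6401) cross=-34.430
  mode + wants cross > 0 → take C=(-0.0290,5.2584) (cross=34.430)
ex = (C−B)/|BC| = (0.1821,0.9833); ey = (-0.9833,0.1821)
P = B + -2.27·ex + 2.12·ey = (-3.4377,-1.5039)

-3.44 -1.50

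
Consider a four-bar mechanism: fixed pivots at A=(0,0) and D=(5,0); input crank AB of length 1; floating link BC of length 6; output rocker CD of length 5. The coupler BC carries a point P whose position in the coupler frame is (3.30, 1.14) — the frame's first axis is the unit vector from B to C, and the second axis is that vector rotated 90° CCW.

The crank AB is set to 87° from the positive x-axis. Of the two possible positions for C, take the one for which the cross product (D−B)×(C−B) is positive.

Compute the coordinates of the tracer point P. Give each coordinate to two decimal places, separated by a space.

1.77 4.04

A=(0,0), D=(5.00,0)
B = A + 1.00·(cos87°, sin87°) = (0.0523, 0.9986)
|BD| = 5.0474
circle(B,6.00) ∩ circle(D,5.00): a=3.6134, h=4.7899
  candidates: C₊=(4.5420,4.9790) cross=24.177; C₋=(2.6466,-4.4115) cross=-24.177
  mode + wants cross > 0 → take C=(4.5420,4.9790) (cross=24.177)
ex = (C−B)/|BC| = (0.7483,0.6634); ey = (-0.6634,0.7483)
P = B + 3.30·ex + 1.14·ey = (1.7654,4.0409)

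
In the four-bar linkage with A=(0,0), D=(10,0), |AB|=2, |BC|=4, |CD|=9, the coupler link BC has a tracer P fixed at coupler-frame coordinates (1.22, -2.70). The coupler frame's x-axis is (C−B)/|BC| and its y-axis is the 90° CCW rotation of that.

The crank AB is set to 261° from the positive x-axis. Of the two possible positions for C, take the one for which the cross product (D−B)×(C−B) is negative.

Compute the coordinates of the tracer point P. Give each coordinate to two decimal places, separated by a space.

A=(0,0), D=(10.00,0)
B = A + 2.00·(cos261°, sin261°) = (-0.3129, -1.9754)
|BD| = 10.5004
circle(B,4.00) ∩ circle(D,9.00): a=2.1550, h=3.3698
  candidates: C₊=(1.1697,1.7397) cross=35.384; C₋=(2.4376,-4.8796) cross=-35.384
  mode - wants cross < 0 → take C=(2.4376,-4.8796) (cross=-35.384)
ex = (C−B)/|BC| = (0.6876,-0.7261); ey = (0.7261,0.6876)
P = B + 1.22·ex + -2.70·ey = (-1.4343,-4.7178)

-1.43 -4.72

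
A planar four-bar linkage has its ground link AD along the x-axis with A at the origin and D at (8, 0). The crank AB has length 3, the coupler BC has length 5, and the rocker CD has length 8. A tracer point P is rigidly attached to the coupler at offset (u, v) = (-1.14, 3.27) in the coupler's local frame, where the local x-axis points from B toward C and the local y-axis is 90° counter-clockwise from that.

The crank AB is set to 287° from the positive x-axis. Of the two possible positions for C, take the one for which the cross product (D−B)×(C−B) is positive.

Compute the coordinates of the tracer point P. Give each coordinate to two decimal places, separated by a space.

A=(0,0), D=(8.00,0)
B = A + 3.00·(cos287°, sin287°) = (0.8771, -2.8689)
|BD| = 7.6789
circle(B,5.00) ∩ circle(D,8.00): a=1.3001, h=4.8280
  candidates: C₊=(0.2792,2.0952) cross=37.074; C₋=(3.8868,-6.8616) cross=-37.074
  mode + wants cross > 0 → take C=(0.2792,2.0952) (cross=37.074)
ex = (C−B)/|BC| = (-0.1196,0.9928); ey = (-0.9928,-0.1196)
P = B + -1.14·ex + 3.27·ey = (-2.2331,-4.3917)

-2.23 -4.39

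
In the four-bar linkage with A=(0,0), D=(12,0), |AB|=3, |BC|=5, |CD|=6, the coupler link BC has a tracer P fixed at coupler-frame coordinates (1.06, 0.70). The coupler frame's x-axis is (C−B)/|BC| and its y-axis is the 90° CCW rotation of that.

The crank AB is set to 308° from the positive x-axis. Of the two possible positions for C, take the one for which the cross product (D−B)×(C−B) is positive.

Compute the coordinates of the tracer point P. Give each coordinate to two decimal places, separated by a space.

A=(0,0), D=(12.00,0)
B = A + 3.00·(cos308°, sin308°) = (1.8470, -2.3640)
|BD| = 10.4246
circle(B,5.00) ∩ circle(D,6.00): a=4.6847, h=1.7474
  candidates: C₊=(6.0134,0.4003) cross=18.216; C₋=(6.8059,-3.0036) cross=-18.216
  mode + wants cross > 0 → take C=(6.0134,0.4003) (cross=18.216)
ex = (C−B)/|BC| = (0.8333,0.5529); ey = (-0.5529,0.8333)
P = B + 1.06·ex + 0.70·ey = (2.3433,-1.1947)

2.34 -1.19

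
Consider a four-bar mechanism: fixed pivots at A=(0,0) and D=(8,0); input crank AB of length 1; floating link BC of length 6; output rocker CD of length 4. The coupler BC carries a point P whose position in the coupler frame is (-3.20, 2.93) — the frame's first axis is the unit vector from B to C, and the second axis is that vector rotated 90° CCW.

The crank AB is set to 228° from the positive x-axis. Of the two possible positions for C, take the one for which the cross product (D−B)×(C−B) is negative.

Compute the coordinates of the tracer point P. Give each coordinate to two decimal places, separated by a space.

A=(0,0), D=(8.00,0)
B = A + 1.00·(cos228°, sin228°) = (-0.6691, -0.7431)
|BD| = 8.7009
circle(B,6.00) ∩ circle(D,4.00): a=5.4998, h=2.3985
  candidates: C₊=(4.6057,2.1163) cross=20.869; C₋=(5.0154,-2.6631) cross=-20.869
  mode - wants cross < 0 → take C=(5.0154,-2.6631) (cross=-20.869)
ex = (C−B)/|BC| = (0.9474,-0.3200); ey = (0.3200,0.9474)
P = B + -3.20·ex + 2.93·ey = (-2.7633,3.0568)

-2.76 3.06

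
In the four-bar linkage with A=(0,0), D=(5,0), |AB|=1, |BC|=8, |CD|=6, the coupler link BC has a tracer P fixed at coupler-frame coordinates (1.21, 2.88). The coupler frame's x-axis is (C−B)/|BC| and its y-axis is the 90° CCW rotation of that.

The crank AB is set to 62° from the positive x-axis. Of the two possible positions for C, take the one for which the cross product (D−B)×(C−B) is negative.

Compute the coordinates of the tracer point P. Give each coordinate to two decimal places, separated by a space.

3.56 1.32

A=(0,0), D=(5.00,0)
B = A + 1.00·(cos62°, sin62°) = (0.4695, 0.8829)
|BD| = 4.6158
circle(B,8.00) ∩ circle(D,6.00): a=5.3410, h=5.9560
  candidates: C₊=(6.8511,5.7073) cross=27.492; C₋=(4.5725,-5.9847) cross=-27.492
  mode - wants cross < 0 → take C=(4.5725,-5.9847) (cross=-27.492)
ex = (C−B)/|BC| = (0.5129,-0.8585); ey = (0.8585,0.5129)
P = B + 1.21·ex + 2.88·ey = (3.5624,1.3213)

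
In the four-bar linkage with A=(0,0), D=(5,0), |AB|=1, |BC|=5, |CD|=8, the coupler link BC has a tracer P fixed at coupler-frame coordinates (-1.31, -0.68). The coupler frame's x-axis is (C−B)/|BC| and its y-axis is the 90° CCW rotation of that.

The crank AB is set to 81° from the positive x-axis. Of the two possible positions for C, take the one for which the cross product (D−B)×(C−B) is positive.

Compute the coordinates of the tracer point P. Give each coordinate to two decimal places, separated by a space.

0.96 -0.25

A=(0,0), D=(5.00,0)
B = A + 1.00·(cos81°, sin81°) = (0.1564, 0.9877)
|BD| = 4.9432
circle(B,5.00) ∩ circle(D,8.00): a=-1.4732, h=4.7781
  candidates: C₊=(-0.3323,5.9637) cross=23.619; C₋=(-2.2417,-3.3997) cross=-23.619
  mode + wants cross > 0 → take C=(-0.3323,5.9637) (cross=23.619)
ex = (C−B)/|BC| = (-0.0978,0.9952); ey = (-0.9952,-0.0978)
P = B + -1.31·ex + -0.68·ey = (0.9612,-0.2496)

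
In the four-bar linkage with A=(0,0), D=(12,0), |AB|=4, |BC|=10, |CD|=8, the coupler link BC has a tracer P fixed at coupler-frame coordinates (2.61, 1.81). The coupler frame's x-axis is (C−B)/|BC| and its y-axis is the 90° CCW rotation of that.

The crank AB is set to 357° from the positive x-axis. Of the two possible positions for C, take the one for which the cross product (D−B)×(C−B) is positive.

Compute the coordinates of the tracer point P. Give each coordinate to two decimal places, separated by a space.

A=(0,0), D=(12.00,0)
B = A + 4.00·(cos357°, sin357°) = (3.9945, -0.2093)
|BD| = 8.0082
circle(B,10.00) ∩ circle(D,8.00): a=6.2518, h=7.8048
  candidates: C₊=(10.0402,7.7562) cross=62.503; C₋=(10.4482,-7.8481) cross=-62.503
  mode + wants cross > 0 → take C=(10.0402,7.7562) (cross=62.503)
ex = (C−B)/|BC| = (0.6046,0.7966); ey = (-0.7966,0.6046)
P = B + 2.61·ex + 1.81·ey = (4.1307,2.9639)

4.13 2.96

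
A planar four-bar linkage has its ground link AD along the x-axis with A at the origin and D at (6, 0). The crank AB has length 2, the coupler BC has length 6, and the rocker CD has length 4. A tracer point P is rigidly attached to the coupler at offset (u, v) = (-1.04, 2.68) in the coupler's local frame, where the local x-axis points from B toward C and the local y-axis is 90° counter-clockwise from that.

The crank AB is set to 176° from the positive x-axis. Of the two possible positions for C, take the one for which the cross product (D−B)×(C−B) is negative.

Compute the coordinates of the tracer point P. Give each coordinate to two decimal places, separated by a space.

-1.56 2.98

A=(0,0), D=(6.00,0)
B = A + 2.00·(cos176°, sin176°) = (-1.9951, 0.1395)
|BD| = 7.9963
circle(B,6.00) ∩ circle(D,4.00): a=5.2487, h=2.9070
  candidates: C₊=(3.3035,2.9545) cross=23.245; C₋=(3.2021,-2.8586) cross=-23.245
  mode - wants cross < 0 → take C=(3.2021,-2.8586) (cross=-23.245)
ex = (C−B)/|BC| = (0.8662,-0.4997); ey = (0.4997,0.8662)
P = B + -1.04·ex + 2.68·ey = (-1.5568,2.9806)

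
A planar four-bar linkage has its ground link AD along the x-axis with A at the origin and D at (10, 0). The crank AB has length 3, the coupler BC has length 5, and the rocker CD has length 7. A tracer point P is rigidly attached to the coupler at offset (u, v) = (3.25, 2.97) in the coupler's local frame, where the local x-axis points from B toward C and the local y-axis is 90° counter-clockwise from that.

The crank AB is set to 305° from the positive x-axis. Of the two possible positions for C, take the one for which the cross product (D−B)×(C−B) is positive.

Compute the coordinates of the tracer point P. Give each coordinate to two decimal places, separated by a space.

-0.01 1.59

A=(0,0), D=(10.00,0)
B = A + 3.00·(cos305°, sin305°) = (1.7207, -2.4575)
|BD| = 8.6363
circle(B,5.00) ∩ circle(D,7.00): a=2.9287, h=4.0525
  candidates: C₊=(3.3752,2.2609) cross=34.999; C₋=(5.6815,-5.5091) cross=-34.999
  mode + wants cross > 0 → take C=(3.3752,2.2609) (cross=34.999)
ex = (C−B)/|BC| = (0.3309,0.9437); ey = (-0.9437,0.3309)
P = B + 3.25·ex + 2.97·ey = (-0.0066,1.5922)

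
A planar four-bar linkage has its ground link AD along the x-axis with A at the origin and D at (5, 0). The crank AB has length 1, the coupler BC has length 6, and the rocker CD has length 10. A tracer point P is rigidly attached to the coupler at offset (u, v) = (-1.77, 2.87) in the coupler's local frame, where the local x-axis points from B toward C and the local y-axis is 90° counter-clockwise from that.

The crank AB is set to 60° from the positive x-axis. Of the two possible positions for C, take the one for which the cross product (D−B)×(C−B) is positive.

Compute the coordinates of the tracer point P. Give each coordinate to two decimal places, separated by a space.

-0.53 -2.34

A=(0,0), D=(5.00,0)
B = A + 1.00·(cos60°, sin60°) = (0.5000, 0.8660)
|BD| = 4.5826
circle(B,6.00) ∩ circle(D,10.00): a=-4.6917, h=3.7401
  candidates: C₊=(-3.4003,5.4253) cross=17.139; C₋=(-4.8139,-1.9200) cross=-17.139
  mode + wants cross > 0 → take C=(-3.4003,5.4253) (cross=17.139)
ex = (C−B)/|BC| = (-0.6501,0.7599); ey = (-0.7599,-0.6501)
P = B + -1.77·ex + 2.87·ey = (-0.5303,-2.3446)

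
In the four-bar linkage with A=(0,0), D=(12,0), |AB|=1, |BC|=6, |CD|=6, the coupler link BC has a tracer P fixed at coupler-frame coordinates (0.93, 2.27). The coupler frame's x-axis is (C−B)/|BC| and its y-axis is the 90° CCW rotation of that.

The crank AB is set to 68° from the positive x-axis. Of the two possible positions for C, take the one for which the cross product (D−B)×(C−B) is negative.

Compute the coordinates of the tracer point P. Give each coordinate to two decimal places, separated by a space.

1.97 2.79

A=(0,0), D=(12.00,0)
B = A + 1.00·(cos68°, sin68°) = (0.3746, 0.9272)
|BD| = 11.6623
circle(B,6.00) ∩ circle(D,6.00): a=5.8312, h=1.4134
  candidates: C₊=(6.2997,1.8725) cross=16.483; C₋=(6.0749,-0.9453) cross=-16.483
  mode - wants cross < 0 → take C=(6.0749,-0.9453) (cross=-16.483)
ex = (C−B)/|BC| = (0.9501,-0.3121); ey = (0.3121,0.9501)
P = B + 0.93·ex + 2.27·ey = (1.9666,2.7936)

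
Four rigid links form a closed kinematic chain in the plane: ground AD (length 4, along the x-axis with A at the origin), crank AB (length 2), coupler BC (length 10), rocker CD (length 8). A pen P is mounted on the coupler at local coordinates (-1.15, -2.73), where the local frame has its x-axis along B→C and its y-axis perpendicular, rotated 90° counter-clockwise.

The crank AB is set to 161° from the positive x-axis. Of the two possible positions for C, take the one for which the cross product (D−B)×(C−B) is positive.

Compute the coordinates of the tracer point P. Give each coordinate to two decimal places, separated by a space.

-0.69 -2.06

A=(0,0), D=(4.00,0)
B = A + 2.00·(cos161°, sin161°) = (-1.8910, 0.6511)
|BD| = 5.9269
circle(B,10.00) ∩ circle(D,8.00): a=6.0005, h=7.9997
  candidates: C₊=(4.9519,7.9432) cross=47.413; C₋=(3.1942,-7.9593) cross=-47.413
  mode + wants cross > 0 → take C=(4.9519,7.9432) (cross=47.413)
ex = (C−B)/|BC| = (0.6843,0.7292); ey = (-0.7292,0.6843)
P = B + -1.15·ex + -2.73·ey = (-0.6873,-2.0556)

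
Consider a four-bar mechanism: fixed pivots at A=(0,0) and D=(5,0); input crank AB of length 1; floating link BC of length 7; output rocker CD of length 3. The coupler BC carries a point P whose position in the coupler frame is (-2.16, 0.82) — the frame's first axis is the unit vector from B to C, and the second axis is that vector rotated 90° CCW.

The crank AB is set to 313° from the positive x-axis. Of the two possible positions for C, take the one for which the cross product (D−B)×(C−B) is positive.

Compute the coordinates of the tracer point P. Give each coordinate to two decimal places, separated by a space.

A=(0,0), D=(5.00,0)
B = A + 1.00·(cos313°, sin313°) = (0.6820, -0.7314)
|BD| = 4.3795
circle(B,7.00) ∩ circle(D,3.00): a=6.7565, h=1.8303
  candidates: C₊=(7.0380,2.2015) cross=8.016; C₋=(7.6493,-1.4076) cross=-8.016
  mode + wants cross > 0 → take C=(7.0380,2.2015) (cross=8.016)
ex = (C−B)/|BC| = (0.9080,0.4190); ey = (-0.4190,0.9080)
P = B + -2.16·ex + 0.82·ey = (-1.6228,-0.8918)

-1.62 -0.89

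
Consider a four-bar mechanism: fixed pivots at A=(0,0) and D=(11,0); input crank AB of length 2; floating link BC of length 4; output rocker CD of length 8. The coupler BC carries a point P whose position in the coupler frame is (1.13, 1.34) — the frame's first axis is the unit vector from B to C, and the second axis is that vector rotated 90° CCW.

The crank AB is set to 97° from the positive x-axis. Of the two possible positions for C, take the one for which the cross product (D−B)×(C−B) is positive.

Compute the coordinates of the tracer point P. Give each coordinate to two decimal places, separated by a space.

0.48 3.58

A=(0,0), D=(11.00,0)
B = A + 2.00·(cos97°, sin97°) = (-0.2437, 1.9851)
|BD| = 11.4176
circle(B,4.00) ∩ circle(D,8.00): a=3.6068, h=1.7294
  candidates: C₊=(3.6088,3.0611) cross=19.746; C₋=(3.0074,-0.3451) cross=-19.746
  mode + wants cross > 0 → take C=(3.6088,3.0611) (cross=19.746)
ex = (C−B)/|BC| = (0.9631,0.2690); ey = (-0.2690,0.9631)
P = B + 1.13·ex + 1.34·ey = (0.4841,3.5797)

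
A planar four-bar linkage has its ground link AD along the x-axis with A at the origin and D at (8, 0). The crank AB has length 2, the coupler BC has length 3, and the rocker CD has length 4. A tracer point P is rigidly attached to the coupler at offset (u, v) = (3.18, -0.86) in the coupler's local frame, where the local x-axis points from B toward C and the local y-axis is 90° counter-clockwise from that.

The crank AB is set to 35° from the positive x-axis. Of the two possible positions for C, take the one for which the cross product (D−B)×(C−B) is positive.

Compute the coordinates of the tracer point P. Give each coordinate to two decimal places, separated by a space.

4.93 1.20

A=(0,0), D=(8.00,0)
B = A + 2.00·(cos35°, sin35°) = (1.6383, 1.1472)
|BD| = 6.4643
circle(B,3.00) ∩ circle(D,4.00): a=2.6907, h=1.3267
  candidates: C₊=(4.5217,1.9753) cross=8.576; C₋=(4.0509,-0.6360) cross=-8.576
  mode + wants cross > 0 → take C=(4.5217,1.9753) (cross=8.576)
ex = (C−B)/|BC| = (0.9611,0.2760); ey = (-0.2760,0.9611)
P = B + 3.18·ex + -0.86·ey = (4.9321,1.1984)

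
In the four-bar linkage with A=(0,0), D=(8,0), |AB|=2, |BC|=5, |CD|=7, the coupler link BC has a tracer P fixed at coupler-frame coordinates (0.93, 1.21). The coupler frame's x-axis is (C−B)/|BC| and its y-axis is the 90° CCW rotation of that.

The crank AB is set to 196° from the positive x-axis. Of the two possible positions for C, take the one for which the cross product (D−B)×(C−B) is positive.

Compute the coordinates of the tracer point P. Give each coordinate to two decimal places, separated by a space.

-2.10 0.96

A=(0,0), D=(8.00,0)
B = A + 2.00·(cos196°, sin196°) = (-1.9225, -0.5513)
|BD| = 9.9378
circle(B,5.00) ∩ circle(D,7.00): a=3.7614, h=3.2942
  candidates: C₊=(1.6504,2.9465) cross=32.737; C₋=(2.0158,-3.6318) cross=-32.737
  mode + wants cross > 0 → take C=(1.6504,2.9465) (cross=32.737)
ex = (C−B)/|BC| = (0.7146,0.6996); ey = (-0.6996,0.7146)
P = B + 0.93·ex + 1.21·ey = (-2.1044,0.9640)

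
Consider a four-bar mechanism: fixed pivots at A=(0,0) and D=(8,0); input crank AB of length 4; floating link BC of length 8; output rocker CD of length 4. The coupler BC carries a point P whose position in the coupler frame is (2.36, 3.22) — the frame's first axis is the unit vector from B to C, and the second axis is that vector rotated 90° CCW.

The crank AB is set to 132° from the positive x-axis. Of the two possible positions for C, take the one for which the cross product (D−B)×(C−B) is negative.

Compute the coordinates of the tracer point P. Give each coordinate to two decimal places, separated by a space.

A=(0,0), D=(8.00,0)
B = A + 4.00·(cos132°, sin132°) = (-2.6765, 2.9726)
|BD| = 11.0826
circle(B,8.00) ∩ circle(D,4.00): a=7.7069, h=2.1458
  candidates: C₊=(5.3235,2.9726) cross=23.781; C₋=(4.1724,-1.1617) cross=-23.781
  mode - wants cross < 0 → take C=(4.1724,-1.1617) (cross=-23.781)
ex = (C−B)/|BC| = (0.8561,-0.5168); ey = (0.5168,0.8561)
P = B + 2.36·ex + 3.22·ey = (1.0080,4.5097)

1.01 4.51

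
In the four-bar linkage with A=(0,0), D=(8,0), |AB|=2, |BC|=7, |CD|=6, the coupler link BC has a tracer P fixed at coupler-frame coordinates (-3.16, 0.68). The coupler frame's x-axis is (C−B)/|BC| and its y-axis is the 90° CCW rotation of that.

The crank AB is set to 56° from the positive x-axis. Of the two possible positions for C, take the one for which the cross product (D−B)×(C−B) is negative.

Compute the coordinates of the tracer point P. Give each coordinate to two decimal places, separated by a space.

A=(0,0), D=(8.00,0)
B = A + 2.00·(cos56°, sin56°) = (1.1184, 1.6581)
|BD| = 7.0785
circle(B,7.00) ∩ circle(D,6.00): a=4.4575, h=5.3973
  candidates: C₊=(6.7162,5.8610) cross=38.205; C₋=(4.1877,-4.6332) cross=-38.205
  mode - wants cross < 0 → take C=(4.1877,-4.6332) (cross=-38.205)
ex = (C−B)/|BC| = (0.4385,-0.8987); ey = (0.8987,0.4385)
P = B + -3.16·ex + 0.68·ey = (0.3440,4.7963)

0.34 4.80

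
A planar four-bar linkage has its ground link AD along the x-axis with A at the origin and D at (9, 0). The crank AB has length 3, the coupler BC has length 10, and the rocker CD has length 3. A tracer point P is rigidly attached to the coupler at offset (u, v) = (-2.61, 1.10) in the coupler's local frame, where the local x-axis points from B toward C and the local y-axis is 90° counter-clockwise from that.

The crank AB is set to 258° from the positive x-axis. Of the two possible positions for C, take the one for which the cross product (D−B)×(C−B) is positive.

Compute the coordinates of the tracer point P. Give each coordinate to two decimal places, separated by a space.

A=(0,0), D=(9.00,0)
B = A + 3.00·(cos258°, sin258°) = (-0.6237, -2.9344)
|BD| = 10.0612
circle(B,10.00) ∩ circle(D,3.00): a=9.5529, h=2.9566
  candidates: C₊=(7.6515,2.6798) cross=29.747; C₋=(9.3762,-2.9763) cross=-29.747
  mode + wants cross > 0 → take C=(7.6515,2.6798) (cross=29.747)
ex = (C−B)/|BC| = (0.8275,0.5614); ey = (-0.5614,0.8275)
P = B + -2.61·ex + 1.10·ey = (-3.4011,-3.4895)

-3.40 -3.49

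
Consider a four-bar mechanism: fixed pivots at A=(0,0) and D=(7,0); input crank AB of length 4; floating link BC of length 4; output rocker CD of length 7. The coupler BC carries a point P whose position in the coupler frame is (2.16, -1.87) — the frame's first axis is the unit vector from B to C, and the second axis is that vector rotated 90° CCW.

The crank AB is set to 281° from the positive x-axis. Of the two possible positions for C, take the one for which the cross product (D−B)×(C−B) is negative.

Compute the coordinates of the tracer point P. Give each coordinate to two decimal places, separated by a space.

A=(0,0), D=(7.00,0)
B = A + 4.00·(cos281°, sin281°) = (0.7632, -3.9265)
|BD| = 7.3699
circle(B,4.00) ∩ circle(D,7.00): a=1.4461, h=3.7295
  candidates: C₊=(0.0000,0.0000) cross=27.486; C₋=(3.9740,-6.3121) cross=-27.486
  mode - wants cross < 0 → take C=(3.9740,-6.3121) (cross=-27.486)
ex = (C−B)/|BC| = (0.8027,-0.5964); ey = (0.5964,0.8027)
P = B + 2.16·ex + -1.87·ey = (1.3817,-6.7158)

1.38 -6.72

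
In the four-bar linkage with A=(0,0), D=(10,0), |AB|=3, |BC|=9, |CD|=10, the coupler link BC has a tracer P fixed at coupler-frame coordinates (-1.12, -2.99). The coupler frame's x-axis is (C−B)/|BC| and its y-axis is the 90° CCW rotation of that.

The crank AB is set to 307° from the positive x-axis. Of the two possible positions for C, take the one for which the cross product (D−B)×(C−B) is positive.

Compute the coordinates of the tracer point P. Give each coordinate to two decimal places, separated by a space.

A=(0,0), D=(10.00,0)
B = A + 3.00·(cos307°, sin307°) = (1.8054, -2.3959)
|BD| = 8.5376
circle(B,9.00) ∩ circle(D,10.00): a=3.1561, h=8.4285
  candidates: C₊=(2.4694,6.5796) cross=71.959; C₋=(7.2000,-9.6000) cross=-71.959
  mode + wants cross > 0 → take C=(2.4694,6.5796) (cross=71.959)
ex = (C−B)/|BC| = (0.0738,0.9973); ey = (-0.9973,0.0738)
P = B + -1.12·ex + -2.99·ey = (4.7047,-3.7334)

4.70 -3.73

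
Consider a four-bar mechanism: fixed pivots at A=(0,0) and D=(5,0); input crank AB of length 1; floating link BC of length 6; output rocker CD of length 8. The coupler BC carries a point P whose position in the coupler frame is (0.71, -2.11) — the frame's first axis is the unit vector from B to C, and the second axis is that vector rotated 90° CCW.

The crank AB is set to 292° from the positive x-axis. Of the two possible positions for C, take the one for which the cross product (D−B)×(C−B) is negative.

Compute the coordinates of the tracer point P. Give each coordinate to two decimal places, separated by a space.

A=(0,0), D=(5.00,0)
B = A + 1.00·(cos292°, sin292°) = (0.3746, -0.9272)
|BD| = 4.7174
circle(B,6.00) ∩ circle(D,8.00): a=-0.6090, h=5.9690
  candidates: C₊=(-1.3957,4.8057) cross=28.158; C₋=(0.9506,-6.8995) cross=-28.158
  mode - wants cross < 0 → take C=(0.9506,-6.8995) (cross=-28.158)
ex = (C−B)/|BC| = (0.0960,-0.9954); ey = (0.9954,0.0960)
P = B + 0.71·ex + -2.11·ey = (-1.6575,-1.8365)

-1.66 -1.84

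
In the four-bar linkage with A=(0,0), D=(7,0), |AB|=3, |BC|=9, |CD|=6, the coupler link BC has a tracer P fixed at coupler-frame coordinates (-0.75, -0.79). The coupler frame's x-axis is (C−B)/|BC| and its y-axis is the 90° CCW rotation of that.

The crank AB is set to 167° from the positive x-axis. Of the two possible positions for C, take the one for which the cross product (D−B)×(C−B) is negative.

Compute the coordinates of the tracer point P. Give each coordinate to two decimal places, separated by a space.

-4.01 0.56

A=(0,0), D=(7.00,0)
B = A + 3.00·(cos167°, sin167°) = (-2.9231, 0.6749)
|BD| = 9.9460
circle(B,9.00) ∩ circle(D,6.00): a=7.2352, h=5.3527
  candidates: C₊=(4.6586,5.5243) cross=53.238; C₋=(3.9323,-5.1564) cross=-53.238
  mode - wants cross < 0 → take C=(3.9323,-5.1564) (cross=-53.238)
ex = (C−B)/|BC| = (0.7617,-0.6479); ey = (0.6479,0.7617)
P = B + -0.75·ex + -0.79·ey = (-4.0062,0.5590)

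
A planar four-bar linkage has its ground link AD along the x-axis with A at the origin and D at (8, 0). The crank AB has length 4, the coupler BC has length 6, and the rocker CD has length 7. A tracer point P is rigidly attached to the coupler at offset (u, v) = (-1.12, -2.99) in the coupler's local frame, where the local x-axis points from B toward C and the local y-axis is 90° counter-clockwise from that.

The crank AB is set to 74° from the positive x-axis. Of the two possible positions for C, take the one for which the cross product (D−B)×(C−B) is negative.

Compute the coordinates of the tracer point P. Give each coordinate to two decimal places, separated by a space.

A=(0,0), D=(8.00,0)
B = A + 4.00·(cos74°, sin74°) = (1.1025, 3.8450)
|BD| = 7.8968
circle(B,6.00) ∩ circle(D,7.00): a=3.1253, h=5.1218
  candidates: C₊=(6.3262,6.7969) cross=40.446; C₋=(1.3385,-2.1503) cross=-40.446
  mode - wants cross < 0 → take C=(1.3385,-2.1503) (cross=-40.446)
ex = (C−B)/|BC| = (0.0393,-0.9992); ey = (0.9992,0.0393)
P = B + -1.12·ex + -2.99·ey = (-1.9292,4.8466)

-1.93 4.85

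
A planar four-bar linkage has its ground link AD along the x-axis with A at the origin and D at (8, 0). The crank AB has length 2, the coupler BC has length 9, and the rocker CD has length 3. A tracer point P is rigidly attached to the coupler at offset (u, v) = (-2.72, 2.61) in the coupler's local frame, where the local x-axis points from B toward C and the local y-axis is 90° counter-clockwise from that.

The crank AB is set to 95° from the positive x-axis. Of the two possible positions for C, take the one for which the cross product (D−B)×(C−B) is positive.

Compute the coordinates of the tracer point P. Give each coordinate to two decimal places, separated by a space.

A=(0,0), D=(8.00,0)
B = A + 2.00·(cos95°, sin95°) = (-0.1743, 1.9924)
|BD| = 8.4136
circle(B,9.00) ∩ circle(D,3.00): a=8.4856, h=2.9991
  candidates: C₊=(8.7801,2.8968) cross=25.234; C₋=(7.3597,-2.9309) cross=-25.234
  mode + wants cross > 0 → take C=(8.7801,2.8968) (cross=25.234)
ex = (C−B)/|BC| = (0.9949,0.1005); ey = (-0.1005,0.9949)
P = B + -2.72·ex + 2.61·ey = (-3.1428,4.3158)

-3.14 4.32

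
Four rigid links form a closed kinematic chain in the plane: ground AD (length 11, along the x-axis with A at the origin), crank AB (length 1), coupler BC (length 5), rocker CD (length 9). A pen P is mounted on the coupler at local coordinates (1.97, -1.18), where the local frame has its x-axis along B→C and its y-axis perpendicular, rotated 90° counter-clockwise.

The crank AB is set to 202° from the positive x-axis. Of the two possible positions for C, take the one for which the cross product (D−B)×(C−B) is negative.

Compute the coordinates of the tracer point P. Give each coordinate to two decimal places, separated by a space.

A=(0,0), D=(11.00,0)
B = A + 1.00·(cos202°, sin202°) = (-0.9272, -0.3746)
|BD| = 11.9331
circle(B,5.00) ∩ circle(D,9.00): a=3.6201, h=3.4489
  candidates: C₊=(2.5829,3.1862) cross=41.156; C₋=(2.7994,-3.7081) cross=-41.156
  mode - wants cross < 0 → take C=(2.7994,-3.7081) (cross=-41.156)
ex = (C−B)/|BC| = (0.7453,-0.6667); ey = (0.6667,0.7453)
P = B + 1.97·ex + -1.18·ey = (-0.2456,-2.5675)

-0.25 -2.57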